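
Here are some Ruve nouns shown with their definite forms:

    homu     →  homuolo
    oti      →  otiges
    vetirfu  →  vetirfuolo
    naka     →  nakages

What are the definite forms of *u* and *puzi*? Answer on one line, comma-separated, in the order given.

uolo, puziges

Looking at the last vowel of each stem: -olo when the last vowel of the stem is a rounded vowel (*homu*, *vetirfu*); -ges when the last vowel of the stem is an unrounded vowel (*oti*, *naka*).
The last vowel of *u* is /u/, which is a rounded vowel, so the suffix is -olo, giving *uolo*.
Since the last vowel of *puzi* is /i/ (an unrounded vowel), it takes -ges, giving *puziges*.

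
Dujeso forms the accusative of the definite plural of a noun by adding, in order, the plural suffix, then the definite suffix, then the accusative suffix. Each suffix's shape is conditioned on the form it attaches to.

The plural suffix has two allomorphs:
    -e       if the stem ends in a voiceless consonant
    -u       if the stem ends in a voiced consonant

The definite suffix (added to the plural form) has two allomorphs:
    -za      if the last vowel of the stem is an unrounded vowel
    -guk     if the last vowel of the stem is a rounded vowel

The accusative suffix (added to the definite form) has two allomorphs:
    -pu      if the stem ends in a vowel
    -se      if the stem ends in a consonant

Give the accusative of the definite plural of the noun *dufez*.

Since the final consonant of *dufez* is /z/ (voiced), it takes -u, giving *dufezu*.
The plural form *dufezu*: last vowel = /u/, a rounded vowel → -guk → *dufezuguk*.
The final sound of the definite form *dufezuguk* is /k/, which is a consonant, so the accusative suffix is -se, giving *dufezugukse*.

dufezugukse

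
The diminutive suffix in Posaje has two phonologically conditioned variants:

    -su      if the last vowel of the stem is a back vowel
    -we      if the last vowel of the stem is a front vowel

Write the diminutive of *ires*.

*ires*: last vowel = /e/, a front vowel → -we → *ireswe*.

ireswe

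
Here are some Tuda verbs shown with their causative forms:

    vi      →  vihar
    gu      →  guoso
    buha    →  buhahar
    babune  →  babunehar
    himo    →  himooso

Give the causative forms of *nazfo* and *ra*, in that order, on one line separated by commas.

nazfooso, rahar

The suffix is conditioned by the last vowel: -oso when the last vowel of the stem is a rounded vowel (*gu*, *himo*); -har when the last vowel of the stem is an unrounded vowel (*vi*, *buha*, *babune*).
*nazfo*: last vowel = /o/, a rounded vowel → -oso → *nazfooso*.
The last vowel of *ra* is /a/, which is an unrounded vowel, so the suffix is -har, giving *rahar*.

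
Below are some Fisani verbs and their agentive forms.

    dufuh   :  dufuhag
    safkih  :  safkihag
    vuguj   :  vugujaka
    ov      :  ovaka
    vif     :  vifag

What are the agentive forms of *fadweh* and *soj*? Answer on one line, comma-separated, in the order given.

fadwehag, sojaka

The alternation tracks the final consonant of the stem — -ag when the stem ends in a voiceless consonant (*dufuh*, *safkih*, *vif*); -aka when the stem ends in a voiced consonant (*vuguj*, *ov*).
Since the final consonant of *fadweh* is /h/ (voiceless), it takes -ag, giving *fadwehag*.
*soj*: final consonant = /j/, voiced → -aka → *sojaka*.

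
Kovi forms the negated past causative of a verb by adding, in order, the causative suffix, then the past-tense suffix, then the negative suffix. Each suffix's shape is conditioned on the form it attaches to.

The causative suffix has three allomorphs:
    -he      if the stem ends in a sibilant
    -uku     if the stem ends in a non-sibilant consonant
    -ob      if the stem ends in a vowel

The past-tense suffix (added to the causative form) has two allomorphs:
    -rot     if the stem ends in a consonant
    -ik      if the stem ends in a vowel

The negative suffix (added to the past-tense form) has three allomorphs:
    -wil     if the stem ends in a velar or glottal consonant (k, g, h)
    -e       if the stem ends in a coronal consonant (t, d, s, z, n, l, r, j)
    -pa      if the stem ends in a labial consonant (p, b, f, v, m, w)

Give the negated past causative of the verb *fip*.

*fip* — final sound /p/ (a non-sibilant consonant) → -uku → *fipuku*.
The causative form *fipuku*: final sound = /u/, a vowel → -ik → *fipukuik*.
The final consonant of the past-tense form *fipukuik* is /k/, which is velar/glottal, so the negative suffix is -wil, giving *fipukuikwil*.

fipukuikwil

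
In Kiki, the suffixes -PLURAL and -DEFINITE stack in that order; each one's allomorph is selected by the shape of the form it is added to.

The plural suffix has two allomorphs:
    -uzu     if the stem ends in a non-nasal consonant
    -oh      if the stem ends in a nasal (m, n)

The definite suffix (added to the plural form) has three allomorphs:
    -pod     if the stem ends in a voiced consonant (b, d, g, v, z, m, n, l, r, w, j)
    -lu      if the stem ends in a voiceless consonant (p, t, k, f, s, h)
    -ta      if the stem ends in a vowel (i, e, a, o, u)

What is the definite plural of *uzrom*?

*uzrom*: final consonant = /m/, a nasal → -oh → *uzromoh*.
The final sound of the plural form *uzromoh* is /h/, which is a voiceless consonant, so the definite suffix is -lu, giving *uzromohlu*.

uzromohlu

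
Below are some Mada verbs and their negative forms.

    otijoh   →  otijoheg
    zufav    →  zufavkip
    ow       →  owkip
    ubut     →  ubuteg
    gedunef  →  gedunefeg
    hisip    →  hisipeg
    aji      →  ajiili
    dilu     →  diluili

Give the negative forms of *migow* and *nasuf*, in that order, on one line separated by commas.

Looking at the final sound of each stem: -eg when the stem ends in a voiceless consonant (*otijoh*, *ubut*, *gedunef*, *hisip*); -kip when the stem ends in a voiced consonant (*zufav*, *ow*); -ili when the stem ends in a vowel (*aji*, *dilu*).
Since the final sound of *migow* is /w/ (a voiced consonant), it takes -kip, giving *migowkip*.
The final sound of *nasuf* is /f/, which is a voiceless consonant, so the suffix is -eg, giving *nasufeg*.

migowkip, nasufeg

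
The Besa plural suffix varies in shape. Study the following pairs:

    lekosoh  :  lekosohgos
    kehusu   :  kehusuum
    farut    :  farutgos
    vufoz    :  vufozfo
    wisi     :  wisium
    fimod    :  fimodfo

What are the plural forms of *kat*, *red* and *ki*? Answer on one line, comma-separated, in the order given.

katgos, redfo, kium

The suffix is conditioned by the final sound: -gos when the stem ends in a voiceless consonant (*lekosoh*, *farut*); -fo when the stem ends in a voiced consonant (*vufoz*, *fimod*); -um when the stem ends in a vowel (*kehusu*, *wisi*).
Since the final sound of *kat* is /t/ (a voiceless consonant), it takes -gos, giving *katgos*.
*red*: final sound = /d/, a voiced consonant → -fo → *redfo*.
*ki*: final sound = /i/, a vowel → -um → *kium*.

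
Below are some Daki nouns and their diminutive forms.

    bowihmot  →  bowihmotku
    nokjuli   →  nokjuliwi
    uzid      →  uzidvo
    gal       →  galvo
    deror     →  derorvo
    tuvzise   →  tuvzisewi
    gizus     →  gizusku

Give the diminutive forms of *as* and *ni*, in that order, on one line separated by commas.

The alternation tracks the final sound of the stem — -ku when the stem ends in a voiceless consonant (*bowihmot*, *gizus*); -vo when the stem ends in a voiced consonant (*uzid*, *gal*, *deror*); -wi when the stem ends in a vowel (*nokjuli*, *tuvzise*).
*as* — final sound /s/ (a voiceless consonant) → -ku → *asku*.
*ni* — final sound /i/ (a vowel) → -wi → *niwi*.

asku, niwi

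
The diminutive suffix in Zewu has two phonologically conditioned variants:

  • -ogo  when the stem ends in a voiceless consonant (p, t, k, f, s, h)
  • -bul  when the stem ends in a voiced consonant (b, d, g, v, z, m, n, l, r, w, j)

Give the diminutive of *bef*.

befogo

*bef*: final consonant = /f/, voiceless → -ogo → *befogo*.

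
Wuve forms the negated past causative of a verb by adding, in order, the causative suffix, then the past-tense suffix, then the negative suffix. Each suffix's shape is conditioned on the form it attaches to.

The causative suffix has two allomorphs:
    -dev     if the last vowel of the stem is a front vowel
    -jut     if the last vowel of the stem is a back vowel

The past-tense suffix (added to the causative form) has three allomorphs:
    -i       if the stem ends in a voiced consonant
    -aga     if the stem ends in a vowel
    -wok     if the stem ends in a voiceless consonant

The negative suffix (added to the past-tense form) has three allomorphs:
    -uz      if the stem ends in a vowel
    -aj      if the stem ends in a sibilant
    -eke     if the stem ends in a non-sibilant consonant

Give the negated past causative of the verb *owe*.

owedeviuz

Since the last vowel of *owe* is /e/ (a front vowel), it takes -dev, giving *owedev*.
Since the final sound of the causative form *owedev* is /v/ (a voiced consonant), it takes -i, giving *owedevi*.
The past-tense form *owedevi*: final sound = /i/, a vowel → -uz → *owedeviuz*.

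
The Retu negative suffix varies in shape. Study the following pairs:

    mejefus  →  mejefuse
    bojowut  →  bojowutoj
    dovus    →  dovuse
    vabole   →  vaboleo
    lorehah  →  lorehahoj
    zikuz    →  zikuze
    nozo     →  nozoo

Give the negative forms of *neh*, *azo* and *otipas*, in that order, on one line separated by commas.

The suffix is conditioned by the final sound: -e when the stem ends in a sibilant (*mejefus*, *dovus*, *zikuz*); -oj when the stem ends in a non-sibilant consonant (*bojowut*, *lorehah*); -o when the stem ends in a vowel (*vabole*, *nozo*).
*neh* — final sound /h/ (a non-sibilant consonant) → -oj → *nehoj*.
*azo* — final sound /o/ (a vowel) → -o → *azoo*.
*otipas*: final sound = /s/, a sibilant → -e → *otipase*.

nehoj, azoo, otipase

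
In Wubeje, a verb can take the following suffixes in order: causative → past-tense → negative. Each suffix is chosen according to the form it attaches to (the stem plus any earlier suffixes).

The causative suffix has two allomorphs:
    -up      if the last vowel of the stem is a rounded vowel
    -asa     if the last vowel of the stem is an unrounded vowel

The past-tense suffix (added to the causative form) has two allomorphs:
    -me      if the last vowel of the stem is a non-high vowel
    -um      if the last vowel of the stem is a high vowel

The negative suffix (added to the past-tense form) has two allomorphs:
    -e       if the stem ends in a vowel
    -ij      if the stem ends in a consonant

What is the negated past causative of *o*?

*o*: last vowel = /o/, a rounded vowel → -up → *oup*.
The last vowel of the causative form *oup* is /u/, which is a high vowel, so the past-tense suffix is -um, giving *oupum*.
The final sound of the past-tense form *oupum* is /m/, which is a consonant, so the negative suffix is -ij, giving *oupumij*.

oupumij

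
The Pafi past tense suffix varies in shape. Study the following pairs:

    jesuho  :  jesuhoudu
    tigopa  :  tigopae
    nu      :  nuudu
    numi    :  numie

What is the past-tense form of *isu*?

The alternation tracks the last vowel of the stem — -udu when the last vowel of the stem is a rounded vowel (*jesuho*, *nu*); -e when the last vowel of the stem is an unrounded vowel (*tigopa*, *numi*).
The last vowel of *isu* is /u/, which is a rounded vowel, so the suffix is -udu, giving *isuudu*.

isuudu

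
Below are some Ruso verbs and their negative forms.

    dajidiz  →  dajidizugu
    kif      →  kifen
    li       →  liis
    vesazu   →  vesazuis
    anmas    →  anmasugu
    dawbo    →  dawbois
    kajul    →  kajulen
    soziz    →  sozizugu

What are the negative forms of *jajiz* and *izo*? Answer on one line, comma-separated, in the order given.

jajizugu, izois

The pattern is sibilance of the final sound: -ugu when the stem ends in a sibilant (*dajidiz*, *anmas*, *soziz*); -en when the stem ends in a non-sibilant consonant (*kif*, *kajul*); -is when the stem ends in a vowel (*li*, *vesazu*, *dawbo*).
Since the final sound of *jajiz* is /z/ (a sibilant), it takes -ugu, giving *jajizugu*.
*izo*: final sound = /o/, a vowel → -is → *izois*.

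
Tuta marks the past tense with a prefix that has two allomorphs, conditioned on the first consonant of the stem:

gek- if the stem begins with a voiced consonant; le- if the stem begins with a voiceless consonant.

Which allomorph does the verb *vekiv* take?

gek-

The first consonant of *vekiv* is /v/, which is voiced, so the prefix is gek-.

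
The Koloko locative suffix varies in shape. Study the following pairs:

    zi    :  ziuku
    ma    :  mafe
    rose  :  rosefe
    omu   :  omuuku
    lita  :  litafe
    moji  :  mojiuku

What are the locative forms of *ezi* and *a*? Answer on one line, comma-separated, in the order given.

eziuku, afe

The suffix is conditioned by the last vowel: -uku when the last vowel of the stem is a high vowel (*zi*, *omu*, *moji*); -fe when the last vowel of the stem is a non-high vowel (*ma*, *rose*, *lita*).
*ezi* — last vowel /i/ (a high vowel) → -uku → *eziuku*.
*a* — last vowel /a/ (a non-high vowel) → -fe → *afe*.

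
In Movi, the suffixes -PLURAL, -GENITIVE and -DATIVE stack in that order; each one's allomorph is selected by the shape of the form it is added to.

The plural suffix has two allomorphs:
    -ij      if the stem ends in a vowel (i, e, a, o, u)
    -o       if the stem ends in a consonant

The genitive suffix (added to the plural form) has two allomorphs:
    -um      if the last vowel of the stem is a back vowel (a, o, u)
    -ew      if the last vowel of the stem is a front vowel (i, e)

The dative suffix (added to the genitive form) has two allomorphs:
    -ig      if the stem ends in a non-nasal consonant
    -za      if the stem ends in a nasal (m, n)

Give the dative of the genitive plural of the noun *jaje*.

jajeijewig

*jaje*: final sound = /e/, a vowel → -ij → *jajeij*.
The plural form *jajeij* — last vowel /i/ (a front vowel) → -ew → *jajeijew*.
Since the final consonant of the genitive form *jajeijew* is /w/ (non-nasal), it takes -ig, giving *jajeijewig*.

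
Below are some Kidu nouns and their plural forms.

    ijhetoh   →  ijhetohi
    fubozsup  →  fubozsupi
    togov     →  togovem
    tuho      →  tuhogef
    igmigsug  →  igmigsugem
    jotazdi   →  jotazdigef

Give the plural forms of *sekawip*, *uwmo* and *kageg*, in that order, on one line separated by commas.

sekawipi, uwmogef, kagegem

The suffix is conditioned by the final sound: -i when the stem ends in a voiceless consonant (*ijhetoh*, *fubozsup*); -em when the stem ends in a voiced consonant (*togov*, *igmigsug*); -gef when the stem ends in a vowel (*tuho*, *jotazdi*).
The final sound of *sekawip* is /p/, which is a voiceless consonant, so the suffix is -i, giving *sekawipi*.
Since the final sound of *uwmo* is /o/ (a vowel), it takes -gef, giving *uwmogef*.
*kageg*: final sound = /g/, a voiced consonant → -em → *kagegem*.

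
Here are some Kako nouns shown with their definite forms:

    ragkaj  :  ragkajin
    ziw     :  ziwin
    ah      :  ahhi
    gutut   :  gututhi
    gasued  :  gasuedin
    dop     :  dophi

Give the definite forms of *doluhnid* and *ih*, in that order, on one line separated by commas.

doluhnidin, ihhi

The alternation tracks the final consonant of the stem — -hi when the stem ends in a voiceless consonant (*ah*, *gutut*, *dop*); -in when the stem ends in a voiced consonant (*ragkaj*, *ziw*, *gasued*).
*doluhnid*: final consonant = /d/, voiced → -in → *doluhnidin*.
*ih* — final consonant /h/ (voiceless) → -hi → *ihhi*.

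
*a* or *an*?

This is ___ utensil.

The indefinite article is chosen by the initial *sound* of the following word, not its spelling.
*utensil* begins with the sound /juː/ (u pronounced /juː/) — a consonant sound.
So the article is *a*: This is a utensil.

a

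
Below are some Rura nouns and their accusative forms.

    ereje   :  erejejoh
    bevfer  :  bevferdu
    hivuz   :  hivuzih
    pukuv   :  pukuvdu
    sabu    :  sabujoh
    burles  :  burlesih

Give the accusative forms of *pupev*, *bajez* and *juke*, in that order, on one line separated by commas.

The alternation tracks the final sound of the stem — -ih when the stem ends in a sibilant (*hivuz*, *burles*); -du when the stem ends in a non-sibilant consonant (*bevfer*, *pukuv*); -joh when the stem ends in a vowel (*ereje*, *sabu*).
*pupev* — final sound /v/ (a non-sibilant consonant) → -du → *pupevdu*.
The final sound of *bajez* is /z/, which is a sibilant, so the suffix is -ih, giving *bajezih*.
The final sound of *juke* is /e/, which is a vowel, so the suffix is -joh, giving *jukejoh*.

pupevdu, bajezih, jukejoh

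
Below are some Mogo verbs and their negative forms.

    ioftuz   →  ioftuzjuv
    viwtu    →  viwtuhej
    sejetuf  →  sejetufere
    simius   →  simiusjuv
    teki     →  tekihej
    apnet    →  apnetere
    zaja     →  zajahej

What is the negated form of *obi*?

The suffix is conditioned by the final sound: -juv when the stem ends in a sibilant (*ioftuz*, *simius*); -ere when the stem ends in a non-sibilant consonant (*sejetuf*, *apnet*); -hej when the stem ends in a vowel (*viwtu*, *teki*, *zaja*).
*obi* — final sound /i/ (a vowel) → -hej → *obihej*.

obihej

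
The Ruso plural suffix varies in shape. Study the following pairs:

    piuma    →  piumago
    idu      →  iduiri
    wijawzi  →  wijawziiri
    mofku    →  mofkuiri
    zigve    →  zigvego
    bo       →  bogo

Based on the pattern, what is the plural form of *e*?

The alternation tracks the last vowel of the stem — -iri when the last vowel of the stem is a high vowel (*idu*, *wijawzi*, *mofku*); -go when the last vowel of the stem is a non-high vowel (*piuma*, *zigve*, *bo*).
*e* — last vowel /e/ (a non-high vowel) → -go → *ego*.

ego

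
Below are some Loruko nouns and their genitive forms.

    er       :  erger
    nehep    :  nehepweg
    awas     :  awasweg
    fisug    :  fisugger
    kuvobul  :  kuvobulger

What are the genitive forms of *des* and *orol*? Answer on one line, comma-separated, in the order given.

The pattern is voicing of the final consonant: -weg when the stem ends in a voiceless consonant (*nehep*, *awas*); -ger when the stem ends in a voiced consonant (*er*, *fisug*, *kuvobul*).
The final consonant of *des* is /s/, which is voiceless, so the suffix is -weg, giving *desweg*.
Since the final consonant of *orol* is /l/ (voiced), it takes -ger, giving *orolger*.

desweg, orolger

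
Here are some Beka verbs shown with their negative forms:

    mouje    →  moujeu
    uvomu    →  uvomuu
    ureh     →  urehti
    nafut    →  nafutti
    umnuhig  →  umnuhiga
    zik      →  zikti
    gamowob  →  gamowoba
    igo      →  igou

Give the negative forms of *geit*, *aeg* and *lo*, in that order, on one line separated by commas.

The pattern is voicing of the final sound: -ti when the stem ends in a voiceless consonant (*ureh*, *nafut*, *zik*); -a when the stem ends in a voiced consonant (*umnuhig*, *gamowob*); -u when the stem ends in a vowel (*mouje*, *uvomu*, *igo*).
*geit*: final sound = /t/, a voiceless consonant → -ti → *geitti*.
Since the final sound of *aeg* is /g/ (a voiced consonant), it takes -a, giving *aega*.
The final sound of *lo* is /o/, which is a vowel, so the suffix is -u, giving *lou*.

geitti, aega, lou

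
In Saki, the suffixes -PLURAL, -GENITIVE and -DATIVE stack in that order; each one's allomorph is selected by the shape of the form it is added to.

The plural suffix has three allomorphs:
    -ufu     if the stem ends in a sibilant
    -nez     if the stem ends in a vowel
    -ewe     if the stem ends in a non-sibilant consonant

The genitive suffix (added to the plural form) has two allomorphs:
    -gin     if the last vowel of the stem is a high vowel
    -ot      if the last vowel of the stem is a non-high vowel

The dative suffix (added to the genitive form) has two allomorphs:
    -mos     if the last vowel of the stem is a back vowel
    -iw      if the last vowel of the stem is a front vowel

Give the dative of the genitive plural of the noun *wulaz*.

The final sound of *wulaz* is /z/, which is a sibilant, so the plural suffix is -ufu, giving *wulazufu*.
Since the last vowel of the plural form *wulazufu* is /u/ (a high vowel), it takes -gin, giving *wulazufugin*.
The last vowel of the genitive form *wulazufugin* is /i/, which is a front vowel, so the dative suffix is -iw, giving *wulazufuginiw*.

wulazufuginiw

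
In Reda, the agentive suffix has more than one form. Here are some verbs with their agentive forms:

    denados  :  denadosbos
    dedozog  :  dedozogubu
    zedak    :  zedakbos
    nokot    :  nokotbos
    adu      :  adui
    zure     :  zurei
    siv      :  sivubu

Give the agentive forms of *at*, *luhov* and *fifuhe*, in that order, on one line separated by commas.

The pattern is voicing of the final sound: -bos when the stem ends in a voiceless consonant (*denados*, *zedak*, *nokot*); -ubu when the stem ends in a voiced consonant (*dedozog*, *siv*); -i when the stem ends in a vowel (*adu*, *zure*).
*at*: final sound = /t/, a voiceless consonant → -bos → *atbos*.
*luhov* — final sound /v/ (a voiced consonant) → -ubu → *luhovubu*.
Since the final sound of *fifuhe* is /e/ (a vowel), it takes -i, giving *fifuhei*.

atbos, luhovubu, fifuhei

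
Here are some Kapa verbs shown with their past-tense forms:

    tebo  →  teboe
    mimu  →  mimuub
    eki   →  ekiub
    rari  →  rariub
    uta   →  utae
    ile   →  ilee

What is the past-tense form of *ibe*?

The suffix is conditioned by the last vowel: -ub when the last vowel of the stem is a high vowel (*mimu*, *eki*, *rari*); -e when the last vowel of the stem is a non-high vowel (*tebo*, *uta*, *ile*).
*ibe*: last vowel = /e/, a non-high vowel → -e → *ibee*.

ibee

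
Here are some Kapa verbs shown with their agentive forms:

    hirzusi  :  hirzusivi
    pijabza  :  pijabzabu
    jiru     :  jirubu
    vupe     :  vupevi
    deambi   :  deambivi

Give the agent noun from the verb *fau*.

The alternation tracks the last vowel of the stem — -vi when the last vowel of the stem is a front vowel (*hirzusi*, *vupe*, *deambi*); -bu when the last vowel of the stem is a back vowel (*pijabza*, *jiru*).
Since the last vowel of *fau* is /u/ (a back vowel), it takes -bu, giving *faubu*.

faubu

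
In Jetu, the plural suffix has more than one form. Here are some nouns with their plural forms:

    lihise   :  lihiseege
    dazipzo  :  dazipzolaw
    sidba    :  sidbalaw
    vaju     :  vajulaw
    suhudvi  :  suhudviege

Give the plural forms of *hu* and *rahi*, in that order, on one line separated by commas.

hulaw, rahiege

The alternation tracks the last vowel of the stem — -ege when the last vowel of the stem is a front vowel (*lihise*, *suhudvi*); -law when the last vowel of the stem is a back vowel (*dazipzo*, *sidba*, *vaju*).
*hu* — last vowel /u/ (a back vowel) → -law → *hulaw*.
*rahi* — last vowel /i/ (a front vowel) → -ege → *rahiege*.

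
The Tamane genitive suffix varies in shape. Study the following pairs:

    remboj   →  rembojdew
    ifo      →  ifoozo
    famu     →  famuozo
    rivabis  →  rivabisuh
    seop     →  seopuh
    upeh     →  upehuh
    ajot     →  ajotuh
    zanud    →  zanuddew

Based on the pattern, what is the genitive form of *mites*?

The pattern is voicing of the final sound: -uh when the stem ends in a voiceless consonant (*rivabis*, *seop*, *upeh*, *ajot*); -dew when the stem ends in a voiced consonant (*remboj*, *zanud*); -ozo when the stem ends in a vowel (*ifo*, *famu*).
The final sound of *mites* is /s/, which is a voiceless consonant, so the suffix is -uh, giving *mitesuh*.

mitesuh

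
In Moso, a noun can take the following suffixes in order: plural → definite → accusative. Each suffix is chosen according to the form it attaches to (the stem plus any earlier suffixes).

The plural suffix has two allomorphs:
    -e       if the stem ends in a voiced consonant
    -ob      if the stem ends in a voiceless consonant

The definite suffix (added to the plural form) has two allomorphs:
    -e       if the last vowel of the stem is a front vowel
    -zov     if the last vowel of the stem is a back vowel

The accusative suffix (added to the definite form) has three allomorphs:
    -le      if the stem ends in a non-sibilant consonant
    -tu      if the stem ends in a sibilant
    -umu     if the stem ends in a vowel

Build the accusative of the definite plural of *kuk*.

*kuk* — final consonant /k/ (voiceless) → -ob → *kukob*.
The plural form *kukob*: last vowel = /o/, a back vowel → -zov → *kukobzov*.
Since the final sound of the definite form *kukobzov* is /v/ (a non-sibilant consonant), it takes -le, giving *kukobzovle*.

kukobzovle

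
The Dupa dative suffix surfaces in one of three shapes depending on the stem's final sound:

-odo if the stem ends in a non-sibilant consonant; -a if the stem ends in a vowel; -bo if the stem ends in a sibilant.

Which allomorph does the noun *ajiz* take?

*ajiz* — final sound /z/ (a sibilant) → -bo.

-bo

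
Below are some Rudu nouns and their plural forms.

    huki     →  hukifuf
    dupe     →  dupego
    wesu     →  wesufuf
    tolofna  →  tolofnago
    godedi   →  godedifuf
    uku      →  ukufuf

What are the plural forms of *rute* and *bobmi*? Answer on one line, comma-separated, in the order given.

rutego, bobmifuf

The pattern is height harmony: -fuf when the last vowel of the stem is a high vowel (*huki*, *wesu*, *godedi*, *uku*); -go when the last vowel of the stem is a non-high vowel (*dupe*, *tolofna*).
*rute* — last vowel /e/ (a non-high vowel) → -go → *rutego*.
The last vowel of *bobmi* is /i/, which is a high vowel, so the suffix is -fuf, giving *bobmifuf*.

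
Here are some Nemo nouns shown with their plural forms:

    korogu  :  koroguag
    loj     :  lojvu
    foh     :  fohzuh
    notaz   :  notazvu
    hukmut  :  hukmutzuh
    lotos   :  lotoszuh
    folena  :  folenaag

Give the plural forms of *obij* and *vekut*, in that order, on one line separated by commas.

obijvu, vekutzuh

The pattern is voicing of the final sound: -zuh when the stem ends in a voiceless consonant (*foh*, *hukmut*, *lotos*); -vu when the stem ends in a voiced consonant (*loj*, *notaz*); -ag when the stem ends in a vowel (*korogu*, *folena*).
*obij*: final sound = /j/, a voiced consonant → -vu → *obijvu*.
The final sound of *vekut* is /t/, which is a voiceless consonant, so the suffix is -zuh, giving *vekutzuh*.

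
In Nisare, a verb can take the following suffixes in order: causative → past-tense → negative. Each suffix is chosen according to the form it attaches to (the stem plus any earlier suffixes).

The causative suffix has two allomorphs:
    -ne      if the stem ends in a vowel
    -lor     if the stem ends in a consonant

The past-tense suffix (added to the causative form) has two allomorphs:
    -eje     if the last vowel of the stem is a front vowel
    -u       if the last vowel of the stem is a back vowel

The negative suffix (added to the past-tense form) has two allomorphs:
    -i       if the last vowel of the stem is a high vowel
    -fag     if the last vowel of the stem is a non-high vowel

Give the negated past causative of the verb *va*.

vaneejefag

The final sound of *va* is /a/, which is a vowel, so the causative suffix is -ne, giving *vane*.
The causative form *vane*: last vowel = /e/, a front vowel → -eje → *vaneeje*.
Since the last vowel of the past-tense form *vaneeje* is /e/ (a non-high vowel), it takes -fag, giving *vaneejefag*.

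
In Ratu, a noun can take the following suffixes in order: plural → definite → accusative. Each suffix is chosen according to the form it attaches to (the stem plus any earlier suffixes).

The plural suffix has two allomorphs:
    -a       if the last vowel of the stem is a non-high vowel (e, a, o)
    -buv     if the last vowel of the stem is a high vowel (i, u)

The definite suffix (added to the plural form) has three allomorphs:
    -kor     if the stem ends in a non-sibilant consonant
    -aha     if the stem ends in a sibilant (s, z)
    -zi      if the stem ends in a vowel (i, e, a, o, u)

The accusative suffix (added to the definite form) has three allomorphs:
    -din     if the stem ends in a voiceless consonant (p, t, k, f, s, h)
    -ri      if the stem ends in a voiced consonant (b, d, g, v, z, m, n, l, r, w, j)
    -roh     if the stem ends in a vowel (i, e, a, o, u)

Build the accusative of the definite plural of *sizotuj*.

The last vowel of *sizotuj* is /u/, which is a high vowel, so the plural suffix is -buv, giving *sizotujbuv*.
Since the final sound of the plural form *sizotujbuv* is /v/ (a non-sibilant consonant), it takes -kor, giving *sizotujbuvkor*.
The final sound of the definite form *sizotujbuvkor* is /r/, which is a voiced consonant, so the accusative suffix is -ri, giving *sizotujbuvkorri*.

sizotujbuvkorri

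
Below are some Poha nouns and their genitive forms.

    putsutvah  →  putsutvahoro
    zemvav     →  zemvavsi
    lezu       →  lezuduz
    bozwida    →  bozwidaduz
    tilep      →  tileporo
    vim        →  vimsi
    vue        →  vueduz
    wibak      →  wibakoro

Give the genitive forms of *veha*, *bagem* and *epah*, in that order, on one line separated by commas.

vehaduz, bagemsi, epahoro

The alternation tracks the final sound of the stem — -oro when the stem ends in a voiceless consonant (*putsutvah*, *tilep*, *wibak*); -si when the stem ends in a voiced consonant (*zemvav*, *vim*); -duz when the stem ends in a vowel (*lezu*, *bozwida*, *vue*).
*veha*: final sound = /a/, a vowel → -duz → *vehaduz*.
The final sound of *bagem* is /m/, which is a voiced consonant, so the suffix is -si, giving *bagemsi*.
*epah* — final sound /h/ (a voiceless consonant) → -oro → *epahoro*.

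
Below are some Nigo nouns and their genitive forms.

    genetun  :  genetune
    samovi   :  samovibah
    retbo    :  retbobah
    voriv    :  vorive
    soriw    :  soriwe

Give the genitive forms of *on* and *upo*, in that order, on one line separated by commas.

Looking at the final sound of each stem: -e when the stem ends in a consonant (*genetun*, *voriv*, *soriw*); -bah when the stem ends in a vowel (*samovi*, *retbo*).
*on* — final sound /n/ (a consonant) → -e → *one*.
*upo* — final sound /o/ (a vowel) → -bah → *upobah*.

one, upobah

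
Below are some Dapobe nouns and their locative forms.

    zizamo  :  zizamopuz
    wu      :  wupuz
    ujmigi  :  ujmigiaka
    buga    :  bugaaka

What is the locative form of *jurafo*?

The alternation tracks the last vowel of the stem — -puz when the last vowel of the stem is a rounded vowel (*zizamo*, *wu*); -aka when the last vowel of the stem is an unrounded vowel (*ujmigi*, *buga*).
Since the last vowel of *jurafo* is /o/ (a rounded vowel), it takes -puz, giving *jurafopuz*.

jurafopuz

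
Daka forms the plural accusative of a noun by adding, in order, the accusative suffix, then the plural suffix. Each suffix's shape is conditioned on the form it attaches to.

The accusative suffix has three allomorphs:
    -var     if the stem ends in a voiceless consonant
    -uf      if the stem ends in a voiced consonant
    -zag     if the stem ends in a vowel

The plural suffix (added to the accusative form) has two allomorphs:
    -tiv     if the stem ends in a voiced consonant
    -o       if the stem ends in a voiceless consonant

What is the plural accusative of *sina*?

The final sound of *sina* is /a/, which is a vowel, so the accusative suffix is -zag, giving *sinazag*.
Since the final consonant of the accusative form *sinazag* is /g/ (voiced), it takes -tiv, giving *sinazagtiv*.

sinazagtiv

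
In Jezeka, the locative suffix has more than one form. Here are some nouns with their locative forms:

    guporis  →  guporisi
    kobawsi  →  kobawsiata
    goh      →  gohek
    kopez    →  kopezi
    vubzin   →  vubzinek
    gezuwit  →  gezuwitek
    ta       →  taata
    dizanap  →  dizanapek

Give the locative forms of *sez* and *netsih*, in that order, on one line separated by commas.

sezi, netsihek

Looking at the final sound of each stem: -i when the stem ends in a sibilant (*guporis*, *kopez*); -ek when the stem ends in a non-sibilant consonant (*goh*, *vubzin*, *gezuwit*, *dizanap*); -ata when the stem ends in a vowel (*kobawsi*, *ta*).
*sez*: final sound = /z/, a sibilant → -i → *sezi*.
Since the final sound of *netsih* is /h/ (a non-sibilant consonant), it takes -ek, giving *netsihek*.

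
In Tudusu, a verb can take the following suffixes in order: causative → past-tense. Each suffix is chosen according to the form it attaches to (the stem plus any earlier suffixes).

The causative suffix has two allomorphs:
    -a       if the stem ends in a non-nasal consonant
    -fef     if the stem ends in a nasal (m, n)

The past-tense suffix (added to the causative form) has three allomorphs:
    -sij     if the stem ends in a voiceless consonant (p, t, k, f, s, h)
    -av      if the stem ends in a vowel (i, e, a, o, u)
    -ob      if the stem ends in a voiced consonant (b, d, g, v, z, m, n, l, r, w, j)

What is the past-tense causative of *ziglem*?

ziglemfefsij

*ziglem* — final consonant /m/ (a nasal) → -fef → *ziglemfef*.
Since the final sound of the causative form *ziglemfef* is /f/ (a voiceless consonant), it takes -sij, giving *ziglemfefsij*.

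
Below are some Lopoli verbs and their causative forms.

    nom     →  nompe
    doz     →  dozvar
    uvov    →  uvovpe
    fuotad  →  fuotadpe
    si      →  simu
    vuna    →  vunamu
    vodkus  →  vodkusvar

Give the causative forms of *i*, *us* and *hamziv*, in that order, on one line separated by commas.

imu, usvar, hamzivpe

The suffix is conditioned by the final sound: -var when the stem ends in a sibilant (*doz*, *vodkus*); -pe when the stem ends in a non-sibilant consonant (*nom*, *uvov*, *fuotad*); -mu when the stem ends in a vowel (*si*, *vuna*).
*i*: final sound = /i/, a vowel → -mu → *imu*.
The final sound of *us* is /s/, which is a sibilant, so the suffix is -var, giving *usvar*.
The final sound of *hamziv* is /v/, which is a non-sibilant consonant, so the suffix is -pe, giving *hamzivpe*.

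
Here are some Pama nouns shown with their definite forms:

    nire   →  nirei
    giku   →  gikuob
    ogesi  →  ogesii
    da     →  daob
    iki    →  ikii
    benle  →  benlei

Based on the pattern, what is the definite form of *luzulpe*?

luzulpei

Looking at the last vowel of each stem: -i when the last vowel of the stem is a front vowel (*nire*, *ogesi*, *iki*, *benle*); -ob when the last vowel of the stem is a back vowel (*giku*, *da*).
The last vowel of *luzulpe* is /e/, which is a front vowel, so the suffix is -i, giving *luzulpei*.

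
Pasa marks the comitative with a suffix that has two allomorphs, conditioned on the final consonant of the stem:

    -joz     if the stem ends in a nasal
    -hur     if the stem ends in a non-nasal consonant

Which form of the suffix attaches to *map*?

-hur

Since the final consonant of *map* is /p/ (non-nasal), it takes -hur.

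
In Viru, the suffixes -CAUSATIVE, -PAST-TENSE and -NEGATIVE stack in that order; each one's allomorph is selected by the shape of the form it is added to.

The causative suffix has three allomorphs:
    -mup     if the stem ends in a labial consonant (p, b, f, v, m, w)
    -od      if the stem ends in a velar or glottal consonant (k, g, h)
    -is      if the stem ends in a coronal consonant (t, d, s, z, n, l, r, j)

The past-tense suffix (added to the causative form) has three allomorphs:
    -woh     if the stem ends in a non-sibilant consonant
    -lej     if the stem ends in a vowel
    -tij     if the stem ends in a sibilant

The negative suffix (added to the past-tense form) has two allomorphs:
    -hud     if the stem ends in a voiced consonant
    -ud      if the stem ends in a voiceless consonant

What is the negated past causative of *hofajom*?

Since the final consonant of *hofajom* is /m/ (labial), it takes -mup, giving *hofajommup*.
The final sound of the causative form *hofajommup* is /p/, which is a non-sibilant consonant, so the past-tense suffix is -woh, giving *hofajommupwoh*.
The past-tense form *hofajommupwoh*: final consonant = /h/, voiceless → -ud → *hofajommupwohud*.

hofajommupwohud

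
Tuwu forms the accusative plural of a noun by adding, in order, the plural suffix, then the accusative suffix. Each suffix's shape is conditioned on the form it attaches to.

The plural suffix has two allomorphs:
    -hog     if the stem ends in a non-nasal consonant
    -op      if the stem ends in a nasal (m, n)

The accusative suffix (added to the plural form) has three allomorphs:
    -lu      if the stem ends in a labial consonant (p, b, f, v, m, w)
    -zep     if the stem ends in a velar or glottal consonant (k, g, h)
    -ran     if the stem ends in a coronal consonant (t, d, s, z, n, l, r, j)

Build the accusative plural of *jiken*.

The final consonant of *jiken* is /n/, which is a nasal, so the plural suffix is -op, giving *jikenop*.
The final consonant of the plural form *jikenop* is /p/, which is labial, so the accusative suffix is -lu, giving *jikenoplu*.

jikenoplu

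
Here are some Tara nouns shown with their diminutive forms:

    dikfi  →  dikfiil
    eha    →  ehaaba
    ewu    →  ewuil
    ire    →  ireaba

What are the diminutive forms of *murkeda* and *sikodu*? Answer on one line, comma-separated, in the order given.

Looking at the last vowel of each stem: -il when the last vowel of the stem is a high vowel (*dikfi*, *ewu*); -aba when the last vowel of the stem is a non-high vowel (*eha*, *ire*).
Since the last vowel of *murkeda* is /a/ (a non-high vowel), it takes -aba, giving *murkedaaba*.
*sikodu*: last vowel = /u/, a high vowel → -il → *sikoduil*.

murkedaaba, sikoduil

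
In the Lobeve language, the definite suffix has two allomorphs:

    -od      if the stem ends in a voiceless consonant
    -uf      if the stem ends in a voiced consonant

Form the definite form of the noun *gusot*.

gusotod

*gusot*: final consonant = /t/, voiceless → -od → *gusotod*.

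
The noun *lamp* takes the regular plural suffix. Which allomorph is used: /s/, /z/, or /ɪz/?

/s/

The stem *lamp* ends in a voiceless non-sibilant consonant.
The plural suffix surfaces as /ɪz/ after sibilants, /s/ after other voiceless consonants, and /z/ after other voiced sounds.
So the plural -s on *lamp* is pronounced /s/.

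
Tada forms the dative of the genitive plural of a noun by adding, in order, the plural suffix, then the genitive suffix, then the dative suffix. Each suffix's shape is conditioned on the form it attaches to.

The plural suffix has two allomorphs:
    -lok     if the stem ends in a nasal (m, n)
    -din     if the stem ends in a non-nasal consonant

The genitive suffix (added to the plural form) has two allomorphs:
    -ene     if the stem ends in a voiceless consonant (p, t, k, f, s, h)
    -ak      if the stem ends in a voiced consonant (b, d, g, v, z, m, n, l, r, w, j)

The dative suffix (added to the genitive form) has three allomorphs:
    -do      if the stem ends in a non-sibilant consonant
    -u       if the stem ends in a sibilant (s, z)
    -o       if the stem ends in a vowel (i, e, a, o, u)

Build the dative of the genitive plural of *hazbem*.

hazbemlokeneo

The final consonant of *hazbem* is /m/, which is a nasal, so the plural suffix is -lok, giving *hazbemlok*.
Since the final consonant of the plural form *hazbemlok* is /k/ (voiceless), it takes -ene, giving *hazbemlokene*.
Since the final sound of the genitive form *hazbemlokene* is /e/ (a vowel), it takes -o, giving *hazbemlokeneo*.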